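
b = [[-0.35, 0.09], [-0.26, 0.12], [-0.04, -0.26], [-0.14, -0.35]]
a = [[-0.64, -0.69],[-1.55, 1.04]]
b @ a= [[0.08, 0.34], [-0.02, 0.30], [0.43, -0.24], [0.63, -0.27]]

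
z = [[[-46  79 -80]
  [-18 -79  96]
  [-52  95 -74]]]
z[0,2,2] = -74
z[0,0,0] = -46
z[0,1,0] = -18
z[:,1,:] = [[-18, -79, 96]]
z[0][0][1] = 79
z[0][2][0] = -52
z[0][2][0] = -52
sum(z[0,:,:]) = -79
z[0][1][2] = 96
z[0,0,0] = -46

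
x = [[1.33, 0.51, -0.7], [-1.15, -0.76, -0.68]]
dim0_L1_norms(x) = [2.48, 1.27, 1.38]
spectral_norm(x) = 1.97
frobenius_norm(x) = 2.21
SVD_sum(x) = [[1.28,0.65,-0.03], [-1.21,-0.61,0.03]] + [[0.05, -0.14, -0.67], [0.06, -0.15, -0.71]]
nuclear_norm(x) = 2.97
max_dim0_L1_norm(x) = 2.48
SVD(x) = [[-0.73, 0.69], [0.69, 0.73]] @ diag([1.9707797636803666, 0.9987627961973542]) @ [[-0.89,  -0.45,  0.02], [0.08,  -0.20,  -0.98]]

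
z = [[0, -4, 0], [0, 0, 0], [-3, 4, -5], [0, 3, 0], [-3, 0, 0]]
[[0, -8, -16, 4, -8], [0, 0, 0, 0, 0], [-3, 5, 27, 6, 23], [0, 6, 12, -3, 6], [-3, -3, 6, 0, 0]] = z @ [[1, 1, -2, 0, 0], [0, 2, 4, -1, 2], [0, 0, -1, -2, -3]]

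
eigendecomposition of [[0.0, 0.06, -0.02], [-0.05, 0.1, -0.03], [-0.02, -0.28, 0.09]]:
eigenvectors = [[0.08,0.20,-0.2], [0.31,-0.24,-0.26], [0.95,-0.95,0.94]]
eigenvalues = [-0.0, 0.02, 0.17]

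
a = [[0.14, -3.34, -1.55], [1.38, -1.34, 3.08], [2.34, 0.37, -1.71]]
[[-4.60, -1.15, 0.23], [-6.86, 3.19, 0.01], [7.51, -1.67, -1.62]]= a@ [[1.47,0.02,-0.54], [2.31,-0.11,-0.17], [-1.88,0.98,0.17]]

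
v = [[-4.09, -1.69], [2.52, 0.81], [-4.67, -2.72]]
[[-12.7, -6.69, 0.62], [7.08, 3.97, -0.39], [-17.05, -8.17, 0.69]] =v@[[1.77, 1.36, -0.16], [3.23, 0.67, 0.02]]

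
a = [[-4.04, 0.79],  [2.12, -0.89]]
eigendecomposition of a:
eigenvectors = [[-0.86, -0.21], [0.51, -0.98]]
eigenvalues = [-4.5, -0.43]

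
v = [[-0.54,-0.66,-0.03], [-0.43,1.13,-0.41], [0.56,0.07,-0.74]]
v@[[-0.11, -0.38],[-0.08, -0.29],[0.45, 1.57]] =[[0.1, 0.35], [-0.23, -0.81], [-0.40, -1.39]]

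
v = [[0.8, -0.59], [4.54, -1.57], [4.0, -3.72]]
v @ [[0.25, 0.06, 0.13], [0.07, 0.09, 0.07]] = [[0.16, -0.01, 0.06], [1.03, 0.13, 0.48], [0.74, -0.09, 0.26]]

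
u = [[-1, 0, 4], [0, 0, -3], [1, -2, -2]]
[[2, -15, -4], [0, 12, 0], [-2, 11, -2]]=u @ [[-2, -1, 4], [0, -2, 3], [0, -4, 0]]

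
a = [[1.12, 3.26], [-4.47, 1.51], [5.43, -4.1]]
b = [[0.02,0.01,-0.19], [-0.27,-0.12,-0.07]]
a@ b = [[-0.86, -0.38, -0.44], [-0.5, -0.23, 0.74], [1.22, 0.55, -0.74]]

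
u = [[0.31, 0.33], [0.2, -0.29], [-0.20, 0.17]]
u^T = [[0.31,0.2,-0.20], [0.33,-0.29,0.17]]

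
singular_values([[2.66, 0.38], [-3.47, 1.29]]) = [4.45, 1.07]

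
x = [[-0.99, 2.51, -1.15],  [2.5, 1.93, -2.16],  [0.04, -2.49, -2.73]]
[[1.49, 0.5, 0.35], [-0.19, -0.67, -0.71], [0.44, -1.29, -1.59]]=x @ [[-0.55, -0.22, -0.16],[0.21, 0.23, 0.24],[-0.36, 0.26, 0.36]]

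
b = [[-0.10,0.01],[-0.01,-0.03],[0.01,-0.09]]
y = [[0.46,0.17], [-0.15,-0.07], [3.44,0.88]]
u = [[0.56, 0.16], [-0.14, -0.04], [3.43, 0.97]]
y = b + u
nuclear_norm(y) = 3.65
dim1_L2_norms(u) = [0.58, 0.15, 3.56]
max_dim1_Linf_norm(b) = 0.1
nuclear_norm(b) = 0.20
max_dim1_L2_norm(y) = 3.55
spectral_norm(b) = 0.11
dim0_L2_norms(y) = [3.47, 0.9]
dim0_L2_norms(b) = [0.1, 0.1]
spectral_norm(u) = 3.61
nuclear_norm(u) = 3.62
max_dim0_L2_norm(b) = 0.1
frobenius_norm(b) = 0.14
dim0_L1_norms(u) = [4.13, 1.17]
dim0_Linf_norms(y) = [3.44, 0.88]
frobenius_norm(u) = 3.61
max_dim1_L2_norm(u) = 3.56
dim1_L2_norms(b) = [0.1, 0.03, 0.09]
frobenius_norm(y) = 3.59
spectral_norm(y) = 3.59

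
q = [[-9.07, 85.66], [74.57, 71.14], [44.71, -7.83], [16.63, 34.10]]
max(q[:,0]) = 74.57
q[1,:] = [74.57, 71.14]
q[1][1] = 71.14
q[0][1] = 85.66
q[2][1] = -7.83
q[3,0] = 16.63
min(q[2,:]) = -7.83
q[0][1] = 85.66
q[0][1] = 85.66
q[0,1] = 85.66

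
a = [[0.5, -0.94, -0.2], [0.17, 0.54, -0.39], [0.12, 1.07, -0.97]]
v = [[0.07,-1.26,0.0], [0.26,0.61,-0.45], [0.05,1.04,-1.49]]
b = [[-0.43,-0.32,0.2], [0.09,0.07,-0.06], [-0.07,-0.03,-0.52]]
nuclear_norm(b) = 1.11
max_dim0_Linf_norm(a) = 1.07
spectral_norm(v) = 2.14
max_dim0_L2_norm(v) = 1.74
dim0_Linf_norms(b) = [0.43, 0.32, 0.52]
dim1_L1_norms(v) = [1.33, 1.32, 2.58]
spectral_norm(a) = 1.72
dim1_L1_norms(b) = [0.95, 0.22, 0.62]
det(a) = -0.19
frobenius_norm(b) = 0.79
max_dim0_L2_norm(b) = 0.56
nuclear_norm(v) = 3.33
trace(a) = 0.07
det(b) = 0.00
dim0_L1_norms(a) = [0.79, 2.55, 1.56]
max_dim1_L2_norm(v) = 1.82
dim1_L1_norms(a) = [1.64, 1.1, 2.16]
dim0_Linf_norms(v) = [0.26, 1.26, 1.49]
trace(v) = -0.81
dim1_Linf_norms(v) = [1.26, 0.61, 1.49]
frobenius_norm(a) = 1.94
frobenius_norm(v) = 2.35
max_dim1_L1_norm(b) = 0.95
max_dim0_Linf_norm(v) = 1.49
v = a + b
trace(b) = -0.88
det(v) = -0.49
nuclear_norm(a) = 2.73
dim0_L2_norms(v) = [0.27, 1.74, 1.56]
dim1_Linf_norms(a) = [0.94, 0.54, 1.07]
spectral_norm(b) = 0.62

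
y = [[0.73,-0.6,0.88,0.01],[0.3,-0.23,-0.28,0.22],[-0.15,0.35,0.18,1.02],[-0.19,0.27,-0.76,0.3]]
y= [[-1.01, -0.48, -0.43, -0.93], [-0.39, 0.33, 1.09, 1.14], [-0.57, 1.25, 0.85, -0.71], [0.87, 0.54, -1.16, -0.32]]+[[1.74,  -0.12,  1.31,  0.94], [0.69,  -0.56,  -1.37,  -0.92], [0.42,  -0.90,  -0.67,  1.73], [-1.06,  -0.27,  0.40,  0.62]]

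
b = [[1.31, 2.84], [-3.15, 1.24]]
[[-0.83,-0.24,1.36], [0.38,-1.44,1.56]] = b @ [[-0.20, 0.36, -0.26], [-0.2, -0.25, 0.6]]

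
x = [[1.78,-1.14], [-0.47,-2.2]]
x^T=[[1.78, -0.47],[-1.14, -2.2]]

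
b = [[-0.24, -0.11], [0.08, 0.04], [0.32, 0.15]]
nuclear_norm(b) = 0.45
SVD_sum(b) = [[-0.24, -0.11], [0.08, 0.04], [0.32, 0.15]] + [[-0.00, 0.0], [-0.00, 0.0], [-0.0, 0.00]]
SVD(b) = [[-0.59, -0.57], [0.20, -0.79], [0.79, -0.22]] @ diag([0.45010056960094263, 0.003078513424863262]) @ [[0.91, 0.42], [0.42, -0.91]]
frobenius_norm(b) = 0.45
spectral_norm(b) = 0.45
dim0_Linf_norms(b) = [0.32, 0.15]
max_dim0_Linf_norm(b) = 0.32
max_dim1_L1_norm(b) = 0.47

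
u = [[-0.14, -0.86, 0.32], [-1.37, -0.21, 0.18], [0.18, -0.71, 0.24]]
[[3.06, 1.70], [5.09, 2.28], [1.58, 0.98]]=u@[[-3.70, -1.12],[-5.15, -0.42],[-5.89, 3.68]]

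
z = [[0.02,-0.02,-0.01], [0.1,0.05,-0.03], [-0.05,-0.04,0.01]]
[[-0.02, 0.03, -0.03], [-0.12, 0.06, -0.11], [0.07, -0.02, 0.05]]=z @[[-0.98,0.58,-1.49], [-0.32,-0.44,0.42], [0.36,-0.71,-0.58]]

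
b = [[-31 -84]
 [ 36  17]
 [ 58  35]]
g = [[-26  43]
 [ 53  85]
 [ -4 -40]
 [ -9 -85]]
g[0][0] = -26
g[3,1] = -85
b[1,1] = 17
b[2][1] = 35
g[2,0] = -4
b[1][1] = 17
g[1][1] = 85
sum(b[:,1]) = -32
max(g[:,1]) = 85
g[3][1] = -85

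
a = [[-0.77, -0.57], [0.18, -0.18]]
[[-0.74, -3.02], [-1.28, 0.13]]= a @ [[-2.46, 2.56], [4.63, 1.84]]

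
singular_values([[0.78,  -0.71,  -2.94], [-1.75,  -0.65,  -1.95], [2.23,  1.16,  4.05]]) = [5.94, 2.1, 0.04]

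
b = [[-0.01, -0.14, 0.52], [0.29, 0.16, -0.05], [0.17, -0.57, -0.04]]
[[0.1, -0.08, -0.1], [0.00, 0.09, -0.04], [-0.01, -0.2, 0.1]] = b @ [[0.04, 0.10, -0.08], [0.01, 0.39, -0.19], [0.19, -0.05, -0.25]]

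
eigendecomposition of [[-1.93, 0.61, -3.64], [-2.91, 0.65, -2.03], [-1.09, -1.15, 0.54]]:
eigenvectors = [[0.65+0.00j, (0.61+0j), 0.61-0.00j],  [0.66+0.00j, -0.23+0.49j, (-0.23-0.49j)],  [0.37+0.00j, -0.58-0.06j, -0.58+0.06j]]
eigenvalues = [(-3.39+0j), (1.33+0.88j), (1.33-0.88j)]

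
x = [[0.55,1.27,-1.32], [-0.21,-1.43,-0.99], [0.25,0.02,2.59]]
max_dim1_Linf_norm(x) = 2.59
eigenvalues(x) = [2.37, 0.67, -1.33]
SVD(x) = [[-0.44, -0.67, -0.60],[-0.31, 0.74, -0.60],[0.84, -0.08, -0.53]] @ diag([3.072316412956586, 1.984519739699763, 0.34706377140167416]) @ [[0.01,-0.03,1.0],  [-0.27,-0.96,-0.03],  [-0.96,0.27,0.02]]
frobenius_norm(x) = 3.67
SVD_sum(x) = [[-0.01, 0.05, -1.36], [-0.01, 0.03, -0.94], [0.03, -0.09, 2.59]] + [[0.37, 1.28, 0.04], [-0.40, -1.41, -0.04], [0.05, 0.16, 0.0]] + [[0.2, -0.06, -0.0], [0.2, -0.06, -0.0], [0.18, -0.05, -0.00]]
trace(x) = 1.71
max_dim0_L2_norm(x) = 3.07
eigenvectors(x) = [[0.65, 0.99, -0.54],[0.16, -0.04, 0.84],[-0.74, -0.13, 0.03]]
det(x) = -2.12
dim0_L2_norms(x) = [0.64, 1.91, 3.07]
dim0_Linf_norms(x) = [0.55, 1.43, 2.59]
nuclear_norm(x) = 5.40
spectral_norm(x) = 3.07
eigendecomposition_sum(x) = [[-0.31, -0.12, -2.37], [-0.08, -0.03, -0.57], [0.36, 0.13, 2.71]] + [[0.80,0.49,0.8], [-0.03,-0.02,-0.03], [-0.1,-0.06,-0.1]] + [[0.07, 0.90, 0.25], [-0.1, -1.38, -0.38], [-0.00, -0.05, -0.01]]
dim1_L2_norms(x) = [1.91, 1.75, 2.6]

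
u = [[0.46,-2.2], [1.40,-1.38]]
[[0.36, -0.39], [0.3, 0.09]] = u @ [[0.07,0.3], [-0.15,0.24]]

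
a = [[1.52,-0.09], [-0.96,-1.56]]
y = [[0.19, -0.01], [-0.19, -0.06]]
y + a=[[1.71, -0.1], [-1.15, -1.62]]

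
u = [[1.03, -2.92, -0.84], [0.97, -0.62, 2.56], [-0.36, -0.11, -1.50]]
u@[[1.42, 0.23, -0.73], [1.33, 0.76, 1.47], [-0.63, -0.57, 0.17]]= [[-1.89,  -1.5,  -5.19],  [-1.06,  -1.71,  -1.18],  [0.29,  0.69,  -0.15]]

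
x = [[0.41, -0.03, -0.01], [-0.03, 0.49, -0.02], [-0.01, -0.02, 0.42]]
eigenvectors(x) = [[-0.28,0.79,-0.54], [0.94,0.34,0.01], [-0.19,0.50,0.84]]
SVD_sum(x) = [[0.04, -0.13, 0.03], [-0.13, 0.44, -0.09], [0.03, -0.09, 0.02]] + [[0.12, -0.0, -0.19], [-0.0, 0.00, 0.0], [-0.19, 0.0, 0.30]] + [[0.25,0.11,0.16], [0.11,0.05,0.07], [0.16,0.07,0.10]]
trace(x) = 1.32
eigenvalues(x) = [0.5, 0.39, 0.43]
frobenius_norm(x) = 0.77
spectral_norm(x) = 0.50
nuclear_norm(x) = 1.32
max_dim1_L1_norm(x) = 0.54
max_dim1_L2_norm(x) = 0.49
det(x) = 0.08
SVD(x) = [[0.28, -0.54, -0.79], [-0.94, 0.01, -0.34], [0.19, 0.84, -0.50]] @ diag([0.5030988905238143, 0.4261677077542459, 0.3907334017219399]) @ [[0.28, -0.94, 0.19], [-0.54, 0.01, 0.84], [-0.79, -0.34, -0.50]]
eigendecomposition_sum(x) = [[0.04, -0.13, 0.03], [-0.13, 0.44, -0.09], [0.03, -0.09, 0.02]] + [[0.25, 0.11, 0.16], [0.11, 0.05, 0.07], [0.16, 0.07, 0.1]] + [[0.12,-0.0,-0.19],[-0.00,0.00,0.0],[-0.19,0.00,0.30]]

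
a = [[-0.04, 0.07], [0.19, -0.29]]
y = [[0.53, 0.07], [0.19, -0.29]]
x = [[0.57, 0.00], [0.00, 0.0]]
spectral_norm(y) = 0.56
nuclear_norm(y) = 0.86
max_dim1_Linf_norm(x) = 0.57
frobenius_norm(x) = 0.57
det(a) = -0.00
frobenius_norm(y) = 0.64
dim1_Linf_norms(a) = [0.07, 0.29]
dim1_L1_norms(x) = [0.57, 0.0]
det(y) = -0.17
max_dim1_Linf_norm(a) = 0.29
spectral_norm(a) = 0.36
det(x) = 0.00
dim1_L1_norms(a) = [0.11, 0.48]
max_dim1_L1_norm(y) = 0.6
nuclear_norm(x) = 0.57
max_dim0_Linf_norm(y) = 0.53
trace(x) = 0.57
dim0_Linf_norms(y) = [0.53, 0.29]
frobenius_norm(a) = 0.36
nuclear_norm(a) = 0.36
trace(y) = 0.24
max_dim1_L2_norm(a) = 0.35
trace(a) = -0.33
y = a + x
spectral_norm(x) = 0.57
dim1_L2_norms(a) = [0.08, 0.35]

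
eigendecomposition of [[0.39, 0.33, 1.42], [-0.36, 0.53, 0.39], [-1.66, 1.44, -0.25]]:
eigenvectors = [[(-0.72+0j), -0.72-0.00j, (-0.65+0j)], [-0.21-0.19j, -0.21+0.19j, -0.69+0.00j], [0.08-0.63j, 0.08+0.63j, 0.34+0.00j]]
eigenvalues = [(0.34+1.33j), (0.34-1.33j), (-0+0j)]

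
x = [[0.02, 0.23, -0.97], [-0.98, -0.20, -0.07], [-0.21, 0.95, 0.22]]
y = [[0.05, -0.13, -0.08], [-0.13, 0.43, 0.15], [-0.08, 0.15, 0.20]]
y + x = [[0.07, 0.1, -1.05], [-1.11, 0.23, 0.08], [-0.29, 1.10, 0.42]]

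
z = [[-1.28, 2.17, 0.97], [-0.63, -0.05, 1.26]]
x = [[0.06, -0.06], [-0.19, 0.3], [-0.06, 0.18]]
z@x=[[-0.55,0.9], [-0.1,0.25]]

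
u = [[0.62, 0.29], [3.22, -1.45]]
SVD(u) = [[-0.13, -0.99], [-0.99, 0.13]] @ diag([3.5601073798131333, 0.5148159323487043]) @ [[-0.92, 0.39], [-0.39, -0.92]]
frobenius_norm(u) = 3.60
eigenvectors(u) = [[0.61, -0.12], [0.80, 0.99]]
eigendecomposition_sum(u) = [[0.87, 0.1], [1.14, 0.13]] + [[-0.25,0.19], [2.08,-1.58]]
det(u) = -1.83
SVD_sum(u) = [[0.42, -0.18], [3.25, -1.39]] + [[0.20, 0.47], [-0.03, -0.06]]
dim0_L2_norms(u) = [3.28, 1.48]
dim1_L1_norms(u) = [0.91, 4.67]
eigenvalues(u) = [1.0, -1.83]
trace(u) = -0.83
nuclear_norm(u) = 4.07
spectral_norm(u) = 3.56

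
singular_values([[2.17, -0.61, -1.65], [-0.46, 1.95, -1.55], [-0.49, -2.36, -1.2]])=[3.24, 2.74, 1.86]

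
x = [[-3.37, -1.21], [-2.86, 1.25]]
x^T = [[-3.37,-2.86], [-1.21,1.25]]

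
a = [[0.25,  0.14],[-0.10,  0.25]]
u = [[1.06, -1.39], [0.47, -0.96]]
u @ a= [[0.4, -0.20], [0.21, -0.17]]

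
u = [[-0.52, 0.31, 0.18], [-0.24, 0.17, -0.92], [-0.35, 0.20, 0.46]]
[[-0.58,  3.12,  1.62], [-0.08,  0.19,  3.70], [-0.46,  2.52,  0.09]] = u@[[0.43, -6.39, -3.61], [-1.03, -1.37, 0.86], [-0.22, 1.21, -2.92]]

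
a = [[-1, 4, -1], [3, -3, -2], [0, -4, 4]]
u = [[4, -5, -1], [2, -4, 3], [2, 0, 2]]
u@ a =[[-19, 35, 2], [-14, 8, 18], [-2, 0, 6]]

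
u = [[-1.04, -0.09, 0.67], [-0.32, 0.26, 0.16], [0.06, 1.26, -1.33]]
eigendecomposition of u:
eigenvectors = [[0.25, 0.85, -0.71], [0.76, 0.21, -0.17], [0.6, 0.48, 0.68]]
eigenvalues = [0.28, -0.68, -1.71]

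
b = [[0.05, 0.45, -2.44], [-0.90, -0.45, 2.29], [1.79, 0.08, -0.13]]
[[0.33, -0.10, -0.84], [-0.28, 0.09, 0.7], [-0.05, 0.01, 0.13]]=b @ [[-0.04, 0.01, 0.1], [0.03, -0.01, -0.08], [-0.13, 0.04, 0.33]]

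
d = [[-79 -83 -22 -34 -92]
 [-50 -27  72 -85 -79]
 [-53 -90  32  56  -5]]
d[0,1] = -83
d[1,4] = -79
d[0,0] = -79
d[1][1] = -27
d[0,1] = -83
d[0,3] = -34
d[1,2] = 72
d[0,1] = -83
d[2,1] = -90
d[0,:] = [-79, -83, -22, -34, -92]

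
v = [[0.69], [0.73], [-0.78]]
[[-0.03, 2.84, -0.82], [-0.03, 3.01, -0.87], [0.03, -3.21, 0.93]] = v@[[-0.04, 4.12, -1.19]]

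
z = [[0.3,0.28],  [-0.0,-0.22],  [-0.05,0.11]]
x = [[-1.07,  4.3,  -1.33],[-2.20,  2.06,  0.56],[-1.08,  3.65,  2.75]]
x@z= [[-0.25, -1.39], [-0.69, -1.01], [-0.46, -0.80]]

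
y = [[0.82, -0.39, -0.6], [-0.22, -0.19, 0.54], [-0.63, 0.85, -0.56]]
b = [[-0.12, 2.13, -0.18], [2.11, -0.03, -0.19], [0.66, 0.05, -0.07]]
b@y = [[-0.45, -0.51, 1.32], [1.86, -0.98, -1.18], [0.57, -0.33, -0.33]]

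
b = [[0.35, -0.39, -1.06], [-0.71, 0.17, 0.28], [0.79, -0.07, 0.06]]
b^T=[[0.35, -0.71, 0.79], [-0.39, 0.17, -0.07], [-1.06, 0.28, 0.06]]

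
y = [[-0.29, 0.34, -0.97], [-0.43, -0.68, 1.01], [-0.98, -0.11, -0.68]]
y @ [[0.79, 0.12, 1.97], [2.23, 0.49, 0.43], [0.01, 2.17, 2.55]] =[[0.52, -1.97, -2.9], [-1.85, 1.81, 1.44], [-1.03, -1.65, -3.71]]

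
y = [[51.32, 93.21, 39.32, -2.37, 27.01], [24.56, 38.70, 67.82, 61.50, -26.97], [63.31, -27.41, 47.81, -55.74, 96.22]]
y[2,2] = 47.81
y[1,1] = 38.7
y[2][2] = 47.81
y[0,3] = -2.37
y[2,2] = 47.81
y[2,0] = 63.31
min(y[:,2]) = 39.32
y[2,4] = 96.22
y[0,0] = 51.32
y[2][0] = 63.31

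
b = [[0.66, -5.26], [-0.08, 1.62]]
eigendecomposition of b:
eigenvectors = [[-1.0, 0.97],[-0.06, -0.24]]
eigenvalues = [0.33, 1.95]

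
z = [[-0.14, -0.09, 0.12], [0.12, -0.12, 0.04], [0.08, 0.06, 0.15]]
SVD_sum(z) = [[-0.13, -0.08, 0.14],[-0.0, -0.0, 0.00],[-0.02, -0.01, 0.02]] + [[-0.02, 0.00, -0.01], [0.1, -0.02, 0.08], [0.11, -0.02, 0.09]] + [[0.0, -0.01, -0.01],[0.02, -0.1, -0.04],[-0.02, 0.09, 0.04]]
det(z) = 0.01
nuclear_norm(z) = 0.56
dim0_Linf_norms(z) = [0.14, 0.12, 0.15]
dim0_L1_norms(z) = [0.34, 0.27, 0.31]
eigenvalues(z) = [(-0.15+0.1j), (-0.15-0.1j), (0.19+0j)]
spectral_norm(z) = 0.21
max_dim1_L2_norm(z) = 0.21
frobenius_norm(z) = 0.32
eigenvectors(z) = [[(-0.16+0.67j), -0.16-0.67j, (0.28+0j)], [0.70+0.00j, (0.7-0j), 0.23+0.00j], [(-0.03-0.19j), (-0.03+0.19j), 0.93+0.00j]]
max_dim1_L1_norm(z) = 0.35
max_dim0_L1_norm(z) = 0.34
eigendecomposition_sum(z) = [[(-0.08+0.04j), (-0.05-0.07j), 0.03+0.01j], [0.05+0.07j, (-0.06+0.07j), -0.00-0.04j], [0.02-0.02j, 0.02+0.01j, -0.01+0.00j]] + [[(-0.08-0.04j), (-0.05+0.07j), 0.03-0.01j],[(0.05-0.07j), (-0.06-0.07j), (-0+0.04j)],[(0.02+0.02j), 0.02-0.01j, -0.01-0.00j]] + [[0.01+0.00j, 0.01+0.00j, (0.05-0j)], [0.01+0.00j, 0j, 0.04-0.00j], [0.05+0.00j, 0.02+0.00j, 0.17-0.00j]]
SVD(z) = [[-0.99, 0.11, -0.09],[-0.00, -0.67, -0.75],[-0.14, -0.74, 0.66]] @ diag([0.2056696380120313, 0.19972054496957245, 0.15103543927521446]) @ [[0.62, 0.39, -0.68], [-0.77, 0.13, -0.62], [-0.16, 0.91, 0.38]]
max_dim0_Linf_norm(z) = 0.15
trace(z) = -0.11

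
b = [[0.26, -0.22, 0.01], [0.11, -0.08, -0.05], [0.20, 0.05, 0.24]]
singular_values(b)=[0.4, 0.27, 0.04]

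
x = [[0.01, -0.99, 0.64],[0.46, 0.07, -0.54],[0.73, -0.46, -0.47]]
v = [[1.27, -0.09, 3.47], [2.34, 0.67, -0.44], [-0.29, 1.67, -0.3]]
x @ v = [[-2.49, 0.4, 0.28],[0.9, -0.9, 1.73],[-0.01, -1.16, 2.88]]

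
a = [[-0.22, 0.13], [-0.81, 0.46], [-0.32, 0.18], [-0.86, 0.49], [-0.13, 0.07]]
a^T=[[-0.22, -0.81, -0.32, -0.86, -0.13], [0.13, 0.46, 0.18, 0.49, 0.07]]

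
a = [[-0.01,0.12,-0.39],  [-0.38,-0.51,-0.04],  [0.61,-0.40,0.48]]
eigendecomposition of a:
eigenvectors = [[(-0.31+0.48j), -0.31-0.48j, 0.04+0.00j], [-0.03-0.22j, (-0.03+0.22j), 0.94+0.00j], [(0.79+0j), 0.79-0.00j, (0.34+0j)]]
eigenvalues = [(0.25+0.48j), (0.25-0.48j), (-0.54+0j)]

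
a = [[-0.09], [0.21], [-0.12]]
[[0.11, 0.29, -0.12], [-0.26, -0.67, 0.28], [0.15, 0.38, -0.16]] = a@ [[-1.23, -3.19, 1.32]]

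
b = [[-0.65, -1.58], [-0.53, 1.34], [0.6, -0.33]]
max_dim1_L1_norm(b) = 2.23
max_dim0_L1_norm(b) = 3.25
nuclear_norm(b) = 3.13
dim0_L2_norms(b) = [1.03, 2.1]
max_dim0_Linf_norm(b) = 1.58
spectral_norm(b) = 2.10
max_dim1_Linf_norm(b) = 1.58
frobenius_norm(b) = 2.34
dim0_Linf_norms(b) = [0.65, 1.58]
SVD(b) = [[0.76, 0.58],  [-0.63, 0.56],  [0.15, -0.59]] @ diag([2.0988385839820163, 1.0291630572403805]) @ [[-0.04, -1.0], [-1.00, 0.04]]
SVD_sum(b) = [[-0.06, -1.6],[0.05, 1.32],[-0.01, -0.31]] + [[-0.59, 0.02], [-0.58, 0.02], [0.61, -0.02]]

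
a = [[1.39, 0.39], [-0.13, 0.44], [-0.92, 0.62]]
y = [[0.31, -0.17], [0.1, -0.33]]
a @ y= [[0.47, -0.37], [0.00, -0.12], [-0.22, -0.05]]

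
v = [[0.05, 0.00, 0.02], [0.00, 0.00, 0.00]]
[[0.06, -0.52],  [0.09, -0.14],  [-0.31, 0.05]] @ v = [[0.0, 0.00, 0.0], [0.0, 0.0, 0.00], [-0.02, 0.00, -0.01]]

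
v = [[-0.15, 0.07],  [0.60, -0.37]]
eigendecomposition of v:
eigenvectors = [[0.5, -0.20], [0.87, 0.98]]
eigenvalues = [-0.03, -0.49]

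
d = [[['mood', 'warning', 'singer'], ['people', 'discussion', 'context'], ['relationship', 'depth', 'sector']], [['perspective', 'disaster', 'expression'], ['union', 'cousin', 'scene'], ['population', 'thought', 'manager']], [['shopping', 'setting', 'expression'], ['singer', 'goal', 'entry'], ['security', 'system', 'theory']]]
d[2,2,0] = 'security'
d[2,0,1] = 'setting'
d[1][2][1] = 'thought'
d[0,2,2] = 'sector'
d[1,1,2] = 'scene'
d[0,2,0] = 'relationship'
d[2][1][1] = 'goal'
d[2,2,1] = 'system'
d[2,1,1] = 'goal'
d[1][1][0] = 'union'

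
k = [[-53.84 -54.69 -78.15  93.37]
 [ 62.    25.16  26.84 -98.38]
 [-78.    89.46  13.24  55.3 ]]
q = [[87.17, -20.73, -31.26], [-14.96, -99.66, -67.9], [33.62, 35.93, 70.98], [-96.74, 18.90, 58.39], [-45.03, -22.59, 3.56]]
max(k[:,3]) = 93.37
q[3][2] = 58.39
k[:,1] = [-54.69, 25.16, 89.46]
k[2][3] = 55.3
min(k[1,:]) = -98.38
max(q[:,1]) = 35.93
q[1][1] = -99.66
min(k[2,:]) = -78.0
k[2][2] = 13.24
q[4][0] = -45.03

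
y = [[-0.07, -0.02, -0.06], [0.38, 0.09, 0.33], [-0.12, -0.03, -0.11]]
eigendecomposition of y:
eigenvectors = [[0.12, 0.00, -0.34], [-0.95, -0.95, -0.73], [0.30, 0.32, 0.6]]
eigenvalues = [-0.06, -0.02, -0.01]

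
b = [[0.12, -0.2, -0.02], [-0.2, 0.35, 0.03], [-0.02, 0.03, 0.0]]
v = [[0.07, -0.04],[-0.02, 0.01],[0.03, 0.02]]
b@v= [[0.01,-0.01], [-0.02,0.01], [-0.00,0.0]]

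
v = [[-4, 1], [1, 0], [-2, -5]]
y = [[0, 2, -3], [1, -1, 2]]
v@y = [[1, -9, 14], [0, 2, -3], [-5, 1, -4]]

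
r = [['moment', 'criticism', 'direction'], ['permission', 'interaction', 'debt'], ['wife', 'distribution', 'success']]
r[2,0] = 'wife'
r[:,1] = ['criticism', 'interaction', 'distribution']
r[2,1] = 'distribution'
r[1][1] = 'interaction'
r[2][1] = 'distribution'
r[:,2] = ['direction', 'debt', 'success']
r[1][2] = 'debt'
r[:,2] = ['direction', 'debt', 'success']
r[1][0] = 'permission'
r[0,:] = ['moment', 'criticism', 'direction']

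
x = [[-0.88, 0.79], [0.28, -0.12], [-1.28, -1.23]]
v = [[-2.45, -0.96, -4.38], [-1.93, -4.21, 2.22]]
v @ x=[[7.49, 3.57],[-2.32, -3.75]]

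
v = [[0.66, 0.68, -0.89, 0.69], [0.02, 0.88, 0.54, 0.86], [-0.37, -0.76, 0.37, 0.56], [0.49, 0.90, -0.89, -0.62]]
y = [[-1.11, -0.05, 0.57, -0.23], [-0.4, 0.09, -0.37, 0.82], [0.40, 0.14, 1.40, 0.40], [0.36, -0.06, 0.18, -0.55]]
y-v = [[-1.77, -0.73, 1.46, -0.92], [-0.42, -0.79, -0.91, -0.04], [0.77, 0.90, 1.03, -0.16], [-0.13, -0.96, 1.07, 0.07]]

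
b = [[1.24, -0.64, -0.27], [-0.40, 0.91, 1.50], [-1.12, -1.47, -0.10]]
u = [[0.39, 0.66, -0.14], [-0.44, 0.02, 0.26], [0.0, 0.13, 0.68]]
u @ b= [[0.38, 0.56, 0.90], [-0.84, -0.08, 0.12], [-0.81, -0.88, 0.13]]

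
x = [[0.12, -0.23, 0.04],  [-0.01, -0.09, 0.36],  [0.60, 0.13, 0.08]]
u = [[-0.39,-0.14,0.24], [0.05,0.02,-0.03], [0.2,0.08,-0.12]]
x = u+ [[0.51, -0.09, -0.20], [-0.06, -0.11, 0.39], [0.40, 0.05, 0.2]]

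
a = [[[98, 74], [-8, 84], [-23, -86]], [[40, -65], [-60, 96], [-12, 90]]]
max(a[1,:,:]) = 96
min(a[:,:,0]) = -60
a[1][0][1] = -65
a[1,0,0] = 40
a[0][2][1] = -86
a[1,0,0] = 40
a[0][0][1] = 74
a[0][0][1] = 74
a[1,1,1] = 96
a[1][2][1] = 90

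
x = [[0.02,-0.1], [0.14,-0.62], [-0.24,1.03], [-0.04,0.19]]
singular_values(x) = [1.25, 0.01]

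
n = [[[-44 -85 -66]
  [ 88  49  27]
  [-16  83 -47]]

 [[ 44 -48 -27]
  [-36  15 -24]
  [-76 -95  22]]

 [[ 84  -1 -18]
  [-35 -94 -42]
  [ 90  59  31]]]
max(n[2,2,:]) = 90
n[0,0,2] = -66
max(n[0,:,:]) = 88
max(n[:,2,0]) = 90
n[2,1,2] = -42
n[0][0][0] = -44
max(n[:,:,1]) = 83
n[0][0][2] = -66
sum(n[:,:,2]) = -144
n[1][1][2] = -24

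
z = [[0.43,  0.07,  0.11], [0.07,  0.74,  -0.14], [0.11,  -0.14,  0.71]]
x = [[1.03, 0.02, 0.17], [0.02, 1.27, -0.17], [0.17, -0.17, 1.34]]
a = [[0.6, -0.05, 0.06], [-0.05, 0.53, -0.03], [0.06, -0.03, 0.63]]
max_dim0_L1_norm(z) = 0.96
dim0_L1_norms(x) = [1.22, 1.46, 1.68]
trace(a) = 1.76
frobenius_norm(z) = 1.14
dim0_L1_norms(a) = [0.71, 0.61, 0.72]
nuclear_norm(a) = 1.76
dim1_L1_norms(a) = [0.71, 0.61, 0.72]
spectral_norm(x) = 1.51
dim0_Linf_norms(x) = [1.03, 1.27, 1.34]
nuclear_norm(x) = 3.64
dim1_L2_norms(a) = [0.61, 0.53, 0.63]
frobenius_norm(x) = 2.14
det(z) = 0.20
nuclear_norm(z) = 1.88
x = a + z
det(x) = 1.68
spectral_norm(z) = 0.87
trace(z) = 1.88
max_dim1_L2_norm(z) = 0.76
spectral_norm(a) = 0.70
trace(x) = 3.64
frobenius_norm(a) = 1.03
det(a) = 0.20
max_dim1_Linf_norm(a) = 0.63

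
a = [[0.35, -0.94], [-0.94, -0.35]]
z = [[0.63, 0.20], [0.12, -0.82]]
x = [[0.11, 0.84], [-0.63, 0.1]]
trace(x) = 0.21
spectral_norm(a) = 1.00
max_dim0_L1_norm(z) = 1.02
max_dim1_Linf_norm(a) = 0.94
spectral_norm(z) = 0.85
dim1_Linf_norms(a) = [0.94, 0.94]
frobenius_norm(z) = 1.06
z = a @ x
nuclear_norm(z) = 1.48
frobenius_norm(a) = 1.42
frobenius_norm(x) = 1.06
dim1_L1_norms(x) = [0.95, 0.73]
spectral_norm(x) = 0.85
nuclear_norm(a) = 2.01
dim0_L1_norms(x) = [0.74, 0.94]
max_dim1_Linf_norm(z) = 0.82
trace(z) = -0.19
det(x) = 0.54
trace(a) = 0.00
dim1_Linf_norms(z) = [0.63, 0.82]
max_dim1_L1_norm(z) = 0.94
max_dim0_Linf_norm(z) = 0.82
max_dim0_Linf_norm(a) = 0.94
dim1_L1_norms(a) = [1.29, 1.29]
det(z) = -0.54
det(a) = -1.01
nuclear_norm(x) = 1.48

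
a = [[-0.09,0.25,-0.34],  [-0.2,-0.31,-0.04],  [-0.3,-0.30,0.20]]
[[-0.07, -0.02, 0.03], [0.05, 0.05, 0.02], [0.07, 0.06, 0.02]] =a@ [[-0.02, -0.08, -0.11], [-0.15, -0.10, 0.00], [0.09, 0.02, -0.07]]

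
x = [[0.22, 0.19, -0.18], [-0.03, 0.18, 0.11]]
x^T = [[0.22,  -0.03],[0.19,  0.18],[-0.18,  0.11]]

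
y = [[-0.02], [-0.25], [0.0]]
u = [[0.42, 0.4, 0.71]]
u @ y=[[-0.11]]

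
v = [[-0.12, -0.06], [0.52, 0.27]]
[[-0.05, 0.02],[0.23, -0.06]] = v @ [[0.62, -0.35],[-0.35, 0.44]]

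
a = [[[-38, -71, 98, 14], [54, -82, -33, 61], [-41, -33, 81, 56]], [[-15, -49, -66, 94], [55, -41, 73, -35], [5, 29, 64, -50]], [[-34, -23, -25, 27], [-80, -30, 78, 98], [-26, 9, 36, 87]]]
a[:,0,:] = [[-38, -71, 98, 14], [-15, -49, -66, 94], [-34, -23, -25, 27]]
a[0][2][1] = -33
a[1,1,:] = [55, -41, 73, -35]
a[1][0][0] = -15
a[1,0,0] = -15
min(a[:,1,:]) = -82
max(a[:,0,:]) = 98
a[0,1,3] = 61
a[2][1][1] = -30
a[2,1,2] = 78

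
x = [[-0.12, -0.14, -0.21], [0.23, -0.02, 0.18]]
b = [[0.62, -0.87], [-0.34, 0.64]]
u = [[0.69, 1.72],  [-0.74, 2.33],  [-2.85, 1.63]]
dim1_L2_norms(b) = [1.07, 0.72]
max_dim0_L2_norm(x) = 0.28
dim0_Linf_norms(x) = [0.23, 0.14, 0.21]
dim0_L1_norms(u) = [4.28, 5.68]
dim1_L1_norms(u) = [2.41, 3.07, 4.48]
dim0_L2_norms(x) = [0.26, 0.14, 0.28]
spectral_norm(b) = 1.29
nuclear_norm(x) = 0.52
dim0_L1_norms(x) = [0.35, 0.16, 0.39]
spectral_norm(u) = 3.92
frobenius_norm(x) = 0.40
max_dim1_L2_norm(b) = 1.07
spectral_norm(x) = 0.38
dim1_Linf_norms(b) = [0.87, 0.64]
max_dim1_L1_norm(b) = 1.49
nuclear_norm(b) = 1.37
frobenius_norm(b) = 1.29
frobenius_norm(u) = 4.49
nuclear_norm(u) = 6.12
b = x @ u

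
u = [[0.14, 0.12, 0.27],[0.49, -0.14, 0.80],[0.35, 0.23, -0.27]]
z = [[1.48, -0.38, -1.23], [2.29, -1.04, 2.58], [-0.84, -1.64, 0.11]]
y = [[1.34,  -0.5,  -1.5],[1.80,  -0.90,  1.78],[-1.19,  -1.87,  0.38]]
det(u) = 0.07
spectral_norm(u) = 0.99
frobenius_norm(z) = 4.50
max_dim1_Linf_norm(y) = 1.87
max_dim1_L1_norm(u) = 1.43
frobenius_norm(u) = 1.12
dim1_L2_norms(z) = [1.96, 3.6, 1.85]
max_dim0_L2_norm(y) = 2.54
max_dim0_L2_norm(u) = 0.89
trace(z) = 0.55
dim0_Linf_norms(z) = [2.29, 1.64, 2.58]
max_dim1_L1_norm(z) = 5.91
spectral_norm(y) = 2.69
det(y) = 12.06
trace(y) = 0.82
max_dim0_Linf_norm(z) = 2.58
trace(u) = -0.27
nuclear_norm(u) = 1.64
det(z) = 12.71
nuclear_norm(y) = 6.97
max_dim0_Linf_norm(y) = 1.87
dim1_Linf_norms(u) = [0.27, 0.8, 0.35]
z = y + u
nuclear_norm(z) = 7.38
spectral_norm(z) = 3.61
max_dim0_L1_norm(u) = 1.34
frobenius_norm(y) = 4.07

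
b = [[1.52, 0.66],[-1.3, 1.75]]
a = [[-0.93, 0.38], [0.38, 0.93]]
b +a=[[0.59, 1.04], [-0.92, 2.68]]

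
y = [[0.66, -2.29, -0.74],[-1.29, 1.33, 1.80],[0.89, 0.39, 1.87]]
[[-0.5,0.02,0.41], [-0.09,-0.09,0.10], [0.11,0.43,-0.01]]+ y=[[0.16,  -2.27,  -0.33], [-1.38,  1.24,  1.90], [1.0,  0.82,  1.86]]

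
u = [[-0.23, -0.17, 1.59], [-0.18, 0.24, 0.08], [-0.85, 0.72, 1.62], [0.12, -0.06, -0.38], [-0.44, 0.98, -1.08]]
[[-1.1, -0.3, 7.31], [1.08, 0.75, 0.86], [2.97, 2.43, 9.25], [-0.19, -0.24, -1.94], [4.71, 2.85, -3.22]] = u@[[-2.41, 0.88, -2.77], [2.92, 3.67, 0.11], [-0.73, 0.33, 4.21]]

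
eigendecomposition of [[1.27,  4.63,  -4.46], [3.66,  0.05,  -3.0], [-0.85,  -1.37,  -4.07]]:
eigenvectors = [[-0.79,  -0.78,  0.52],[-0.60,  0.57,  0.13],[0.15,  -0.26,  0.84]]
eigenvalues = [5.65, -3.59, -4.8]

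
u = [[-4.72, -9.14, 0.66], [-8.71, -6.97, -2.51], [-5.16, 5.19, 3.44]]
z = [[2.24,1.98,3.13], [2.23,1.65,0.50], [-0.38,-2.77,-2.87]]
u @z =[[-31.21, -26.25, -21.24],  [-34.1, -21.79, -23.54],  [-1.29, -11.18, -23.43]]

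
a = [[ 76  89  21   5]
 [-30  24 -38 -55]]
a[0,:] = [76, 89, 21, 5]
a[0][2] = 21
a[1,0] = -30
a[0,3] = 5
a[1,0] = -30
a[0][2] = 21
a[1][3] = -55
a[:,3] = [5, -55]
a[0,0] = 76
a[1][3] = -55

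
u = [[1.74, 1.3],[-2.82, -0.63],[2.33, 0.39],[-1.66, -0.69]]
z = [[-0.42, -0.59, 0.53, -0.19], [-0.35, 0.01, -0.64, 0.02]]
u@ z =[[-1.19, -1.01, 0.09, -0.30], [1.40, 1.66, -1.09, 0.52], [-1.12, -1.37, 0.99, -0.43], [0.94, 0.97, -0.44, 0.3]]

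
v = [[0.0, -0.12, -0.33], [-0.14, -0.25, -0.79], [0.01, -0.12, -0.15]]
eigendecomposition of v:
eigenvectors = [[(-0.46+0.25j), -0.46-0.25j, (0.36+0j)], [(-0.76+0j), (-0.76-0j), (0.89+0j)], [(0.39-0.02j), (0.39+0.02j), (0.27+0j)]]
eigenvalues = [(0.07+0.02j), (0.07-0.02j), (-0.54+0j)]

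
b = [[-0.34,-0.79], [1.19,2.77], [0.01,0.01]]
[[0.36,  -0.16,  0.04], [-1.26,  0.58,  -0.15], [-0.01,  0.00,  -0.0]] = b @ [[-0.31, 0.09, 0.06],[-0.32, 0.17, -0.08]]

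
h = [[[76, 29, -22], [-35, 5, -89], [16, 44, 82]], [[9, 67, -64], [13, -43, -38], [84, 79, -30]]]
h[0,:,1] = [29, 5, 44]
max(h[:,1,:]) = 13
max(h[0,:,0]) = 76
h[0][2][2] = 82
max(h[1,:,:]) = 84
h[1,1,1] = -43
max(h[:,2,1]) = 79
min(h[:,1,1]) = -43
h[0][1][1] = 5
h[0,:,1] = [29, 5, 44]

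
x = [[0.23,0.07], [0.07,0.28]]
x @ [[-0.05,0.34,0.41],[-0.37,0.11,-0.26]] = [[-0.04,0.09,0.08], [-0.11,0.05,-0.04]]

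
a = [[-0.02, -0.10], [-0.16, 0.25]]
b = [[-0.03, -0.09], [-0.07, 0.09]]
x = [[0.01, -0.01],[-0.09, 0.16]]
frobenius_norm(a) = 0.31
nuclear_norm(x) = 0.19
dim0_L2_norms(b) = [0.08, 0.13]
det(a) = -0.02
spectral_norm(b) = 0.13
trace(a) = 0.23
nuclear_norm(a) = 0.37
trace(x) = 0.17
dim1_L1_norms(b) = [0.12, 0.16]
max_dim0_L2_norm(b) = 0.13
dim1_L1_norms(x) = [0.02, 0.25]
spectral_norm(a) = 0.31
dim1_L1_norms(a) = [0.12, 0.41]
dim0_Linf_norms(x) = [0.09, 0.16]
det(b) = -0.01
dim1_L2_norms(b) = [0.09, 0.11]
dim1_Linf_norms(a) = [0.1, 0.25]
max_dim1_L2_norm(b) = 0.11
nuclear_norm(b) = 0.20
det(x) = 0.00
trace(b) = 0.06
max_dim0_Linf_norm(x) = 0.16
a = b + x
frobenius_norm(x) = 0.18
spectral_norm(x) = 0.18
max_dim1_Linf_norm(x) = 0.16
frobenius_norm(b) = 0.15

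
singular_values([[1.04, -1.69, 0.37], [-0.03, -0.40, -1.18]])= [2.02, 1.24]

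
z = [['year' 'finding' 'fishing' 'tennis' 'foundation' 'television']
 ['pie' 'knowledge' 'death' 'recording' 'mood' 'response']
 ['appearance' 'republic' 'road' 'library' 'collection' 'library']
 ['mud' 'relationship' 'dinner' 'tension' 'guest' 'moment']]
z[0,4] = 'foundation'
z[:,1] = ['finding', 'knowledge', 'republic', 'relationship']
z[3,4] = 'guest'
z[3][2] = 'dinner'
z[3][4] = 'guest'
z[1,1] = 'knowledge'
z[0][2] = 'fishing'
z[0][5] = 'television'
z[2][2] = 'road'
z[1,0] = 'pie'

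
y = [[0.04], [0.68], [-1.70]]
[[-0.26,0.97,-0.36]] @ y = [[1.26]]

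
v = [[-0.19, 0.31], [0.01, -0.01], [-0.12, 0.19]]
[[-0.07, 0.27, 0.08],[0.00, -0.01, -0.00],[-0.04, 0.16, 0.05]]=v@[[0.13, -0.36, -0.13], [-0.15, 0.64, 0.18]]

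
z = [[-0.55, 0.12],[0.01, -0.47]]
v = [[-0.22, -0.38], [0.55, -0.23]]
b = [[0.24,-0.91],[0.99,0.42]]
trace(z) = -1.02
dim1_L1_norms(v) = [0.6, 0.78]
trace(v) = -0.45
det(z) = 0.26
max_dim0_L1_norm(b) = 1.33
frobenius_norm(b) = 1.43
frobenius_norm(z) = 0.73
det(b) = 1.00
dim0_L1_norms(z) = [0.56, 0.59]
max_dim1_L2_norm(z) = 0.56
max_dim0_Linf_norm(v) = 0.55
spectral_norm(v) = 0.60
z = b @ v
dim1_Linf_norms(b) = [0.91, 0.99]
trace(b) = 0.66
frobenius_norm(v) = 0.74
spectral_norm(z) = 0.59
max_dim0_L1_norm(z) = 0.59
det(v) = 0.26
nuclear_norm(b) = 2.01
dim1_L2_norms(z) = [0.56, 0.47]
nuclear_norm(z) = 1.03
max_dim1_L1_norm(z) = 0.67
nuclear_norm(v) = 1.03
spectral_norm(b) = 1.10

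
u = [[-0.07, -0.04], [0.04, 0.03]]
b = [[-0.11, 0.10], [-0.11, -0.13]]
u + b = [[-0.18, 0.06], [-0.07, -0.10]]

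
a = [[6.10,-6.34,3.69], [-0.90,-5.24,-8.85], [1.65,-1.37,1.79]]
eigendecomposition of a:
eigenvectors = [[-0.94, 0.78, 0.44], [0.23, 0.5, 0.9], [-0.27, -0.39, 0.06]]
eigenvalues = [8.72, 0.23, -6.29]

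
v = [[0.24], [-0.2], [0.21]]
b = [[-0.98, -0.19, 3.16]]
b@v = [[0.47]]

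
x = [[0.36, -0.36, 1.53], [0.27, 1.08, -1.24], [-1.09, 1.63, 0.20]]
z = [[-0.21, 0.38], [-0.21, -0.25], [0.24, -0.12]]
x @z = [[0.37,0.04], [-0.58,-0.02], [-0.07,-0.85]]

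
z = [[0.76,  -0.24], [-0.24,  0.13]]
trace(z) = 0.89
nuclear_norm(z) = 0.89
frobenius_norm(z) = 0.84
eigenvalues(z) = [0.84, 0.05]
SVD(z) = [[-0.95, 0.32], [0.32, 0.95]] @ diag([0.8410113634733225, 0.04898863652667744]) @ [[-0.95, 0.32], [0.32, 0.95]]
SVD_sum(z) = [[0.75, -0.25], [-0.25, 0.09]] + [[0.01, 0.01], [0.01, 0.04]]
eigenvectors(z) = [[0.95, 0.32], [-0.32, 0.95]]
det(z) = 0.04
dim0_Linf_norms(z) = [0.76, 0.24]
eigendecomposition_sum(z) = [[0.75, -0.25], [-0.25, 0.09]] + [[0.01, 0.01], [0.01, 0.04]]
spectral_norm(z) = 0.84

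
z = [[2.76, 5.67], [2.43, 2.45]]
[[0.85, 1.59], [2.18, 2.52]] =z@[[1.46, 1.48], [-0.56, -0.44]]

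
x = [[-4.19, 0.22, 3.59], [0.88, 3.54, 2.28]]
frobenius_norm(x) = 7.00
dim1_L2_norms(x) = [5.52, 4.3]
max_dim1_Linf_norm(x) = 4.19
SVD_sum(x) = [[-3.38, 1.36, 3.90], [-1.27, 0.51, 1.47]] + [[-0.81,-1.14,-0.31],[2.15,3.03,0.81]]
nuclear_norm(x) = 9.76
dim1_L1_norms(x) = [8.0, 6.7]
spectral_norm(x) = 5.70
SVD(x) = [[-0.94,  -0.35], [-0.35,  0.94]] @ diag([5.699504654579057, 4.063575604370082]) @ [[0.63,  -0.26,  -0.73], [0.57,  0.80,  0.21]]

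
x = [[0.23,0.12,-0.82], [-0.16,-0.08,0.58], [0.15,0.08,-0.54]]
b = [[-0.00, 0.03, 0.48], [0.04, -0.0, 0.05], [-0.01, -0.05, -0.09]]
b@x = [[0.07, 0.04, -0.24],[0.02, 0.01, -0.06],[-0.01, -0.0, 0.03]]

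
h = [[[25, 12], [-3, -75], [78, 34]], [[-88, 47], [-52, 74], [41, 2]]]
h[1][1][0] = -52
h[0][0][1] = 12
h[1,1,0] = -52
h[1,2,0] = 41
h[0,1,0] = -3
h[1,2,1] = 2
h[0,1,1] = -75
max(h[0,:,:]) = 78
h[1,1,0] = -52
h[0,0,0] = 25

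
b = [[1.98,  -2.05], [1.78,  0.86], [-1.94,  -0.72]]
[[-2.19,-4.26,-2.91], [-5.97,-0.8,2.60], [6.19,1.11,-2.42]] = b@[[-2.64, -0.99, 0.53], [-1.48, 1.12, 1.93]]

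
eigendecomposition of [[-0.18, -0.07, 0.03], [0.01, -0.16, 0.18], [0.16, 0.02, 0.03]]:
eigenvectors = [[0.66,0.14,0.37],[0.63,-0.7,-0.81],[-0.4,-0.70,-0.46]]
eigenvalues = [-0.26, 0.02, -0.06]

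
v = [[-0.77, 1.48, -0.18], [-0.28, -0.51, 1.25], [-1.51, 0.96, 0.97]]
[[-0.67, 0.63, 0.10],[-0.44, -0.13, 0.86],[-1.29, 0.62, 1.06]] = v @ [[0.47,  -0.25,  -0.35], [-0.25,  0.29,  -0.04], [-0.35,  -0.04,  0.59]]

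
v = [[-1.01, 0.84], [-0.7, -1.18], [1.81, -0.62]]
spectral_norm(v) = 2.29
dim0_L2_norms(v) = [2.19, 1.58]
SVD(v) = [[-0.55,0.28], [-0.09,-0.96], [0.83,0.08]] @ diag([2.293071941116789, 1.4178931810481636]) @ [[0.92, -0.38], [0.38, 0.92]]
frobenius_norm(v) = 2.70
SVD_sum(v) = [[-1.16,0.48], [-0.18,0.08], [1.77,-0.73]] + [[0.15, 0.36], [-0.52, -1.26], [0.04, 0.11]]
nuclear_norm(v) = 3.71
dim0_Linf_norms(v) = [1.81, 1.18]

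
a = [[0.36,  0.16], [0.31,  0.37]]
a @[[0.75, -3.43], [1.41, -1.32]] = [[0.50, -1.45],[0.75, -1.55]]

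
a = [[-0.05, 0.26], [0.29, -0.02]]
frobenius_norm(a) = 0.39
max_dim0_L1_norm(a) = 0.34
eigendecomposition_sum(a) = [[-0.16,0.15], [0.16,-0.15]] + [[0.11, 0.11], [0.13, 0.13]]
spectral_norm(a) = 0.31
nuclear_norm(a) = 0.55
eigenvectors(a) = [[-0.71, -0.67], [0.71, -0.74]]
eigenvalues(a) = [-0.31, 0.24]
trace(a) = -0.07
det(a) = -0.07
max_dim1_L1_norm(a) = 0.31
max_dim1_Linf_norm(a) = 0.29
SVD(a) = [[-0.57, 0.82], [0.82, 0.57]] @ diag([0.31348765260772776, 0.2373299215490887]) @ [[0.85,-0.53], [0.53,0.85]]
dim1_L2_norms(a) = [0.26, 0.29]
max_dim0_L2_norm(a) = 0.29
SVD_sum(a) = [[-0.15, 0.09], [0.22, -0.14]] + [[0.1, 0.17],[0.07, 0.12]]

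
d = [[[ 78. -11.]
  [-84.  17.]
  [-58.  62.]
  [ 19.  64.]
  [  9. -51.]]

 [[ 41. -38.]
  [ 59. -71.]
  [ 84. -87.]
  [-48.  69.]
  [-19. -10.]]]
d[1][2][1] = -87.0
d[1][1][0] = 59.0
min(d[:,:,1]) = -87.0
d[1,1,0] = 59.0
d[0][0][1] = -11.0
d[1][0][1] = -38.0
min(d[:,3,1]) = 64.0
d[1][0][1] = -38.0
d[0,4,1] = -51.0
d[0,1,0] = -84.0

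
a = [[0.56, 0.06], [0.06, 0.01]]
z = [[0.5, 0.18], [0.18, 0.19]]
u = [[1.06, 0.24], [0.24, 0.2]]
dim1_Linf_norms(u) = [1.06, 0.24]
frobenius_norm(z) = 0.59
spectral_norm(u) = 1.12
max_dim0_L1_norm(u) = 1.3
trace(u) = 1.26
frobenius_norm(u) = 1.13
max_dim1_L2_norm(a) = 0.56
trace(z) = 0.69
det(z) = 0.06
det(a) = 0.00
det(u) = 0.15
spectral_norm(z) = 0.58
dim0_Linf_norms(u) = [1.06, 0.24]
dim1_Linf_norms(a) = [0.56, 0.06]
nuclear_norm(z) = 0.69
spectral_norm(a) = 0.57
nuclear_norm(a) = 0.57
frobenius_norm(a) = 0.57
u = z + a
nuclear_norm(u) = 1.26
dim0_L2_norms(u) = [1.09, 0.31]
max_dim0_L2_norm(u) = 1.09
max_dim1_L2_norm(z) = 0.53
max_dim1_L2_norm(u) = 1.09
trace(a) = 0.57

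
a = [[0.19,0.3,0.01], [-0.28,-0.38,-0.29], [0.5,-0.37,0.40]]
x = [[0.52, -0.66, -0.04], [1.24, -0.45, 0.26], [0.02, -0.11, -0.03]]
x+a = [[0.71, -0.36, -0.03],[0.96, -0.83, -0.03],[0.52, -0.48, 0.37]]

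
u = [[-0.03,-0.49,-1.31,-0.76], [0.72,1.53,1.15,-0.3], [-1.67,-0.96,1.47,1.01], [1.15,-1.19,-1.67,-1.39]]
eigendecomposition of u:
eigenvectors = [[-0.25+0.15j,-0.25-0.15j,0.33+0.44j,0.33-0.44j], [0.03-0.55j,(0.03+0.55j),0.10-0.21j,(0.1+0.21j)], [0.61+0.00j,(0.61-0j),-0.10+0.21j,-0.10-0.21j], [-0.30+0.39j,(-0.3-0.39j),(0.77+0j),0.77-0.00j]]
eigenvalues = [(1.6+1.1j), (1.6-1.1j), (-0.81+0.54j), (-0.81-0.54j)]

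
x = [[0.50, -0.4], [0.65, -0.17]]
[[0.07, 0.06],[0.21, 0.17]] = x@[[0.41, 0.34], [0.34, 0.28]]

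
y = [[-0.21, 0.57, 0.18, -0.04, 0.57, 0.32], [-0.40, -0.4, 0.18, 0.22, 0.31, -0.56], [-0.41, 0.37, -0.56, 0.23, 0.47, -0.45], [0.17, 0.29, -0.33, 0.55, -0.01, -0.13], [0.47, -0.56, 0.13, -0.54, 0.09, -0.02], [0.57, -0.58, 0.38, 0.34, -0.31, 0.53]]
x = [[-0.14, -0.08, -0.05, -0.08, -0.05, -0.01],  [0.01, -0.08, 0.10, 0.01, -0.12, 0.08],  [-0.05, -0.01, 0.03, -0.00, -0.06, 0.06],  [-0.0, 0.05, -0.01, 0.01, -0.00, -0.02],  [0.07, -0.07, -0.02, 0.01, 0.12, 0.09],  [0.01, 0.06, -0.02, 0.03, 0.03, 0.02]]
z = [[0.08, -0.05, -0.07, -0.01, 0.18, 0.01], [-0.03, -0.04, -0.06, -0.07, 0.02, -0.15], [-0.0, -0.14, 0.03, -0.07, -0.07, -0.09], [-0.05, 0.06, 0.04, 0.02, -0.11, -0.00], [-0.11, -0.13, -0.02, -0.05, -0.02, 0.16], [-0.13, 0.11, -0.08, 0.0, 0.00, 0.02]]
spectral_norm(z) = 0.28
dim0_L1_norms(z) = [0.4, 0.53, 0.3, 0.22, 0.4, 0.43]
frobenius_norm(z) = 0.48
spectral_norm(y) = 1.67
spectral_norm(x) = 0.24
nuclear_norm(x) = 0.68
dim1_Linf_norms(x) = [0.14, 0.12, 0.06, 0.05, 0.12, 0.06]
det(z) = 0.00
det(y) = -0.09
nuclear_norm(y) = 4.96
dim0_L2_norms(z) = [0.2, 0.24, 0.13, 0.11, 0.22, 0.24]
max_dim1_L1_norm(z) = 0.49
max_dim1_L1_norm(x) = 0.41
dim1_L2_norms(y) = [0.91, 0.9, 1.05, 0.74, 0.92, 1.14]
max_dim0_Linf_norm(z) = 0.18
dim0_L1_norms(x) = [0.28, 0.35, 0.23, 0.14, 0.38, 0.28]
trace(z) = 0.09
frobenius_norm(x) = 0.36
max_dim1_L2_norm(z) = 0.24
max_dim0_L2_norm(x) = 0.19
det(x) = -0.00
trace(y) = 0.00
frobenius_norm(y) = 2.33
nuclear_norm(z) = 0.96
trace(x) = -0.04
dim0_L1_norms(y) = [2.23, 2.77, 1.76, 1.92, 1.76, 2.01]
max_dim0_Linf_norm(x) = 0.14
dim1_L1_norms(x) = [0.41, 0.4, 0.21, 0.09, 0.38, 0.17]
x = y @ z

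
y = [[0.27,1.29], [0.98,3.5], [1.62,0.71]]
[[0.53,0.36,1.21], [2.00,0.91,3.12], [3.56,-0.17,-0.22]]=y@[[2.22, -0.25, -0.60],  [-0.05, 0.33, 1.06]]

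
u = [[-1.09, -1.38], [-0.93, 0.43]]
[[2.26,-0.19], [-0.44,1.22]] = u@[[-0.21, -0.91],[-1.47, 0.86]]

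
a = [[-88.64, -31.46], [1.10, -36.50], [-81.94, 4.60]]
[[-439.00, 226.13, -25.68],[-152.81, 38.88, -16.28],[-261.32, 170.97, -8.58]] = a @ [[3.43, -2.15, 0.13], [4.29, -1.13, 0.45]]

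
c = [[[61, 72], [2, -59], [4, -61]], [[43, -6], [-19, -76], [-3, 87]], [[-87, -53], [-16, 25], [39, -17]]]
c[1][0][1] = -6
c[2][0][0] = -87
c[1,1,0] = -19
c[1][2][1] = 87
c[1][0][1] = -6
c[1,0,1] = -6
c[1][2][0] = -3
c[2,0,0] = -87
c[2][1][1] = 25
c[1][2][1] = 87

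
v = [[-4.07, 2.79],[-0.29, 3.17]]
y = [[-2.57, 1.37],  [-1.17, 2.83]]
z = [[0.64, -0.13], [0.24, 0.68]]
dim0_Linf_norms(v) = [4.07, 3.17]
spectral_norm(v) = 5.43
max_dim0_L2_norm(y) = 3.14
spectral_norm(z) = 0.74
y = z @ v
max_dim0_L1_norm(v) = 5.96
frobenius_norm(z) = 0.97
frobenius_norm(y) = 4.23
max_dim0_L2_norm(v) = 4.22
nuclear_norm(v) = 7.66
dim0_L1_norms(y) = [3.74, 4.2]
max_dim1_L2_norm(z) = 0.72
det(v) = -12.09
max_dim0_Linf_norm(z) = 0.68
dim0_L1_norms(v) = [4.36, 5.96]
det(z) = 0.47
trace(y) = 0.26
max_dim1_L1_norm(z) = 0.92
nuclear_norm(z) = 1.37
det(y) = -5.67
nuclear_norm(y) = 5.40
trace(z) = 1.32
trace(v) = -0.90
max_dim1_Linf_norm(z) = 0.68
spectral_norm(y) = 3.98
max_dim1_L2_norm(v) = 4.93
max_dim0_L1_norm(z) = 0.88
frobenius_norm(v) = 5.87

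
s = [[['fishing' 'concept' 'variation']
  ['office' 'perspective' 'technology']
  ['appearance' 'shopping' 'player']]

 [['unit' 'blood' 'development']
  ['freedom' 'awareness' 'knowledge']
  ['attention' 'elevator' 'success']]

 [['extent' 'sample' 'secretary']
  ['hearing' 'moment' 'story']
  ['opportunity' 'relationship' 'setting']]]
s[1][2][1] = 'elevator'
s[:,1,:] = [['office', 'perspective', 'technology'], ['freedom', 'awareness', 'knowledge'], ['hearing', 'moment', 'story']]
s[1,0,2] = 'development'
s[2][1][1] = 'moment'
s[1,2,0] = 'attention'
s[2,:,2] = ['secretary', 'story', 'setting']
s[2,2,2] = 'setting'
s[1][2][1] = 'elevator'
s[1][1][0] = 'freedom'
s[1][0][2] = 'development'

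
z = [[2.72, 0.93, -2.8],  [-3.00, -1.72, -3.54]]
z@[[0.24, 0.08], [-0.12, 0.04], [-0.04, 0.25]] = [[0.65, -0.45], [-0.37, -1.19]]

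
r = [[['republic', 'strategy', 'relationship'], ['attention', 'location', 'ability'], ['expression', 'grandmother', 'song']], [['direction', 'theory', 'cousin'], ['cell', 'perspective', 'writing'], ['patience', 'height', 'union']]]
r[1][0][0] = 'direction'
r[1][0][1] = 'theory'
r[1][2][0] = 'patience'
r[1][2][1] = 'height'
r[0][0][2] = 'relationship'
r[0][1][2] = 'ability'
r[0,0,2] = 'relationship'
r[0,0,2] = 'relationship'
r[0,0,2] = 'relationship'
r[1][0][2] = 'cousin'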